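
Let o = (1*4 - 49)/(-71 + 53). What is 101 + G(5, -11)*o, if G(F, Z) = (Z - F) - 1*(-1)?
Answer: 127/2 ≈ 63.500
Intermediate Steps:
G(F, Z) = 1 + Z - F (G(F, Z) = (Z - F) + 1 = 1 + Z - F)
o = 5/2 (o = (4 - 49)/(-18) = -45*(-1/18) = 5/2 ≈ 2.5000)
101 + G(5, -11)*o = 101 + (1 - 11 - 1*5)*(5/2) = 101 + (1 - 11 - 5)*(5/2) = 101 - 15*5/2 = 101 - 75/2 = 127/2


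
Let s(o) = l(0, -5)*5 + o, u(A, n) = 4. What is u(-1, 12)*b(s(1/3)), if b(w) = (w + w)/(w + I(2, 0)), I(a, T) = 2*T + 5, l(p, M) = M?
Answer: 592/59 ≈ 10.034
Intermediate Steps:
I(a, T) = 5 + 2*T
s(o) = -25 + o (s(o) = -5*5 + o = -25 + o)
b(w) = 2*w/(5 + w) (b(w) = (w + w)/(w + (5 + 2*0)) = (2*w)/(w + (5 + 0)) = (2*w)/(w + 5) = (2*w)/(5 + w) = 2*w/(5 + w))
u(-1, 12)*b(s(1/3)) = 4*(2*(-25 + 1/3)/(5 + (-25 + 1/3))) = 4*(2*(-25 + ⅓)/(5 + (-25 + ⅓))) = 4*(2*(-74/3)/(5 - 74/3)) = 4*(2*(-74/3)/(-59/3)) = 4*(2*(-74/3)*(-3/59)) = 4*(148/59) = 592/59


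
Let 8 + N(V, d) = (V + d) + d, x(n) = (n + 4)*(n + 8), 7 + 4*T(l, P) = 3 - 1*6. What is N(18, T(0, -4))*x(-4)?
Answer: 0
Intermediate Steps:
T(l, P) = -5/2 (T(l, P) = -7/4 + (3 - 1*6)/4 = -7/4 + (3 - 6)/4 = -7/4 + (1/4)*(-3) = -7/4 - 3/4 = -5/2)
x(n) = (4 + n)*(8 + n)
N(V, d) = -8 + V + 2*d (N(V, d) = -8 + ((V + d) + d) = -8 + (V + 2*d) = -8 + V + 2*d)
N(18, T(0, -4))*x(-4) = (-8 + 18 + 2*(-5/2))*(32 + (-4)**2 + 12*(-4)) = (-8 + 18 - 5)*(32 + 16 - 48) = 5*0 = 0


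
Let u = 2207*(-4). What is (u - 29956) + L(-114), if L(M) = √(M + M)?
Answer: -38784 + 2*I*√57 ≈ -38784.0 + 15.1*I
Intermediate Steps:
u = -8828
L(M) = √2*√M (L(M) = √(2*M) = √2*√M)
(u - 29956) + L(-114) = (-8828 - 29956) + √2*√(-114) = -38784 + √2*(I*√114) = -38784 + 2*I*√57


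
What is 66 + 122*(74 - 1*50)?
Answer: 2994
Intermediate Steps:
66 + 122*(74 - 1*50) = 66 + 122*(74 - 50) = 66 + 122*24 = 66 + 2928 = 2994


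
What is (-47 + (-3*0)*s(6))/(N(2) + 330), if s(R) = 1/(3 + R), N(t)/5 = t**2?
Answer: -47/350 ≈ -0.13429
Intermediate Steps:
N(t) = 5*t**2
(-47 + (-3*0)*s(6))/(N(2) + 330) = (-47 + (-3*0)/(3 + 6))/(5*2**2 + 330) = (-47 + 0/9)/(5*4 + 330) = (-47 + 0*(1/9))/(20 + 330) = (-47 + 0)/350 = -47*1/350 = -47/350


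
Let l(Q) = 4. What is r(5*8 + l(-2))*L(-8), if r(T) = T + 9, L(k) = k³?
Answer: -27136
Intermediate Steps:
r(T) = 9 + T
r(5*8 + l(-2))*L(-8) = (9 + (5*8 + 4))*(-8)³ = (9 + (40 + 4))*(-512) = (9 + 44)*(-512) = 53*(-512) = -27136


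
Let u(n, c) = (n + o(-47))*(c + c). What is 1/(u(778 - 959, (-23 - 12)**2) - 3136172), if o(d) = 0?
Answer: -1/3579622 ≈ -2.7936e-7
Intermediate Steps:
u(n, c) = 2*c*n (u(n, c) = (n + 0)*(c + c) = n*(2*c) = 2*c*n)
1/(u(778 - 959, (-23 - 12)**2) - 3136172) = 1/(2*(-23 - 12)**2*(778 - 959) - 3136172) = 1/(2*(-35)**2*(-181) - 3136172) = 1/(2*1225*(-181) - 3136172) = 1/(-443450 - 3136172) = 1/(-3579622) = -1/3579622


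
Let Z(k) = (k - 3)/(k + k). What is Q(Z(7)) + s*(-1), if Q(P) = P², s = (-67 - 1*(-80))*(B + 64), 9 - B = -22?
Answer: -60511/49 ≈ -1234.9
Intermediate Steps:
B = 31 (B = 9 - 1*(-22) = 9 + 22 = 31)
s = 1235 (s = (-67 - 1*(-80))*(31 + 64) = (-67 + 80)*95 = 13*95 = 1235)
Z(k) = (-3 + k)/(2*k) (Z(k) = (-3 + k)/((2*k)) = (-3 + k)*(1/(2*k)) = (-3 + k)/(2*k))
Q(Z(7)) + s*(-1) = ((½)*(-3 + 7)/7)² + 1235*(-1) = ((½)*(⅐)*4)² - 1235 = (2/7)² - 1235 = 4/49 - 1235 = -60511/49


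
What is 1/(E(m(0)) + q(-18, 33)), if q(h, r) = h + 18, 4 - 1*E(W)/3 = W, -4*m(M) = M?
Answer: 1/12 ≈ 0.083333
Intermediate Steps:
m(M) = -M/4
E(W) = 12 - 3*W
q(h, r) = 18 + h
1/(E(m(0)) + q(-18, 33)) = 1/((12 - (-3)*0/4) + (18 - 18)) = 1/((12 - 3*0) + 0) = 1/((12 + 0) + 0) = 1/(12 + 0) = 1/12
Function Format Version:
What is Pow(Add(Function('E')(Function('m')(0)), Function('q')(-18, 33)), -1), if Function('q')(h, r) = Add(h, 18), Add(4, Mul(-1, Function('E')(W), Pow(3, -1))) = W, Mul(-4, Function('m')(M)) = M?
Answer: Rational(1, 12) ≈ 0.083333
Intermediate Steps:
Function('m')(M) = Mul(Rational(-1, 4), M)
Function('E')(W) = Add(12, Mul(-3, W))
Function('q')(h, r) = Add(18, h)
Pow(Add(Function('E')(Function('m')(0)), Function('q')(-18, 33)), -1) = Pow(Add(Add(12, Mul(-3, Mul(Rational(-1, 4), 0))), Add(18, -18)), -1) = Pow(Add(Add(12, Mul(-3, 0)), 0), -1) = Pow(Add(Add(12, 0), 0), -1) = Pow(Add(12, 0), -1) = Pow(12, -1) = Rational(1, 12)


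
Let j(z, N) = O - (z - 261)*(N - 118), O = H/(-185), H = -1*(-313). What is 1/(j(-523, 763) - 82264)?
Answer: 185/78331647 ≈ 2.3618e-6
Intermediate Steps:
H = 313
O = -313/185 (O = 313/(-185) = 313*(-1/185) = -313/185 ≈ -1.6919)
j(z, N) = -313/185 - (-261 + z)*(-118 + N) (j(z, N) = -313/185 - (z - 261)*(N - 118) = -313/185 - (-261 + z)*(-118 + N))
1/(j(-523, 763) - 82264) = 1/((-5697943/185 + 118*(-523) + 261*763 - 1*763*(-523)) - 82264) = 1/((-5697943/185 - 61714 + 199143 + 399049) - 82264) = 1/(93550487/185 - 82264) = 1/(78331647/185) = 185/78331647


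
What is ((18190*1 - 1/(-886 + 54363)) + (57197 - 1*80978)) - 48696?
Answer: -2903105900/53477 ≈ -54287.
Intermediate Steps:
((18190*1 - 1/(-886 + 54363)) + (57197 - 1*80978)) - 48696 = ((18190 - 1/53477) + (57197 - 80978)) - 48696 = ((18190 - 1*1/53477) - 23781) - 48696 = ((18190 - 1/53477) - 23781) - 48696 = (972746629/53477 - 23781) - 48696 = -298989908/53477 - 48696 = -2903105900/53477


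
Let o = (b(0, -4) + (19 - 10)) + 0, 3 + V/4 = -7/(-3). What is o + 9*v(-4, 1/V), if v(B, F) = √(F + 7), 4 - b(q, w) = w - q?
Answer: 17 + 9*√106/4 ≈ 40.165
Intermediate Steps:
V = -8/3 (V = -12 + 4*(-7/(-3)) = -12 + 4*(-7*(-⅓)) = -12 + 4*(7/3) = -12 + 28/3 = -8/3 ≈ -2.6667)
b(q, w) = 4 + q - w (b(q, w) = 4 - (w - q) = 4 + (q - w) = 4 + q - w)
v(B, F) = √(7 + F)
o = 17 (o = ((4 + 0 - 1*(-4)) + (19 - 10)) + 0 = ((4 + 0 + 4) + 9) + 0 = (8 + 9) + 0 = 17 + 0 = 17)
o + 9*v(-4, 1/V) = 17 + 9*√(7 + 1/(-8/3)) = 17 + 9*√(7 - 3/8) = 17 + 9*√(53/8) = 17 + 9*(√106/4) = 17 + 9*√106/4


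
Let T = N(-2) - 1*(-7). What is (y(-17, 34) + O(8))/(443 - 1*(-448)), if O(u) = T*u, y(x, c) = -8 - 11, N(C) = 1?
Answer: 5/99 ≈ 0.050505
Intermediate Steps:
y(x, c) = -19
T = 8 (T = 1 - 1*(-7) = 1 + 7 = 8)
O(u) = 8*u
(y(-17, 34) + O(8))/(443 - 1*(-448)) = (-19 + 8*8)/(443 - 1*(-448)) = (-19 + 64)/(443 + 448) = 45/891 = (1/891)*45 = 5/99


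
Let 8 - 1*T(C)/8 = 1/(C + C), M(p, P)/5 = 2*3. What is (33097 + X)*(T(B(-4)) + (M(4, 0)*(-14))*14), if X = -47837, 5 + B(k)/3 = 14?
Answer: 2314710640/27 ≈ 8.5730e+7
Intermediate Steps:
B(k) = 27 (B(k) = -15 + 3*14 = -15 + 42 = 27)
M(p, P) = 30 (M(p, P) = 5*(2*3) = 5*6 = 30)
T(C) = 64 - 4/C (T(C) = 64 - 8/(C + C) = 64 - 8*1/(2*C) = 64 - 4/C)
(33097 + X)*(T(B(-4)) + (M(4, 0)*(-14))*14) = (33097 - 47837)*((64 - 4/27) + (30*(-14))*14) = -14740*((64 - 4*1/27) - 420*14) = -14740*((64 - 4/27) - 5880) = -14740*(1724/27 - 5880) = -14740*(-157036/27) = 2314710640/27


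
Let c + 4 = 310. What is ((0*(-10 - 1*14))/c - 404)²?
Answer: 163216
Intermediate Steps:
c = 306 (c = -4 + 310 = 306)
((0*(-10 - 1*14))/c - 404)² = ((0*(-10 - 1*14))/306 - 404)² = ((0*(-10 - 14))*(1/306) - 404)² = ((0*(-24))*(1/306) - 404)² = (0*(1/306) - 404)² = (0 - 404)² = (-404)² = 163216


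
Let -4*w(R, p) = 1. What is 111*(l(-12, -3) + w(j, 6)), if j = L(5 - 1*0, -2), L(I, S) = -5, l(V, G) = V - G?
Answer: -4107/4 ≈ -1026.8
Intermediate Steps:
j = -5
w(R, p) = -¼ (w(R, p) = -¼*1 = -¼)
111*(l(-12, -3) + w(j, 6)) = 111*((-12 - 1*(-3)) - ¼) = 111*((-12 + 3) - ¼) = 111*(-9 - ¼) = 111*(-37/4) = -4107/4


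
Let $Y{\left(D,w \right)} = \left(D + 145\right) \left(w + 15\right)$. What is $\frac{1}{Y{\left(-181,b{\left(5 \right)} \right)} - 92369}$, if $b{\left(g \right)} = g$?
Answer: $- \frac{1}{93089} \approx -1.0742 \cdot 10^{-5}$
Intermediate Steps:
$Y{\left(D,w \right)} = \left(15 + w\right) \left(145 + D\right)$ ($Y{\left(D,w \right)} = \left(145 + D\right) \left(15 + w\right) = \left(15 + w\right) \left(145 + D\right)$)
$\frac{1}{Y{\left(-181,b{\left(5 \right)} \right)} - 92369} = \frac{1}{\left(2175 + 15 \left(-181\right) + 145 \cdot 5 - 905\right) - 92369} = \frac{1}{\left(2175 - 2715 + 725 - 905\right) - 92369} = \frac{1}{-720 - 92369} = \frac{1}{-93089} = - \frac{1}{93089}$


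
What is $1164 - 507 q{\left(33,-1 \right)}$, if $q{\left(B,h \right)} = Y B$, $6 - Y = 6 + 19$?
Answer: $319053$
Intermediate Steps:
$Y = -19$ ($Y = 6 - \left(6 + 19\right) = 6 - 25 = -19$)
$q{\left(B,h \right)} = - 19 B$
$1164 - 507 q{\left(33,-1 \right)} = 1164 - 507 \left(\left(-19\right) 33\right) = 1164 - -317889 = 1164 + 317889 = 319053$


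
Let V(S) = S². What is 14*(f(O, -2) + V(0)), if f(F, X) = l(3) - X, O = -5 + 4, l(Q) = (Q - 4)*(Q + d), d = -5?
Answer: 56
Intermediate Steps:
l(Q) = (-5 + Q)*(-4 + Q) (l(Q) = (Q - 4)*(Q - 5) = (-4 + Q)*(-5 + Q) = (-5 + Q)*(-4 + Q))
O = -1
f(F, X) = 2 - X (f(F, X) = (20 + 3² - 9*3) - X = (20 + 9 - 27) - X = 2 - X)
14*(f(O, -2) + V(0)) = 14*((2 - 1*(-2)) + 0²) = 14*((2 + 2) + 0) = 14*(4 + 0) = 14*4 = 56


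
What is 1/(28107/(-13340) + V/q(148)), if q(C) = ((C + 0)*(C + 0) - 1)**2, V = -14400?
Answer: -711083377340/1498253764307 ≈ -0.47461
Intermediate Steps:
q(C) = (-1 + C**2)**2 (q(C) = (C*C - 1)**2 = (C**2 - 1)**2 = (-1 + C**2)**2)
1/(28107/(-13340) + V/q(148)) = 1/(28107/(-13340) - 14400/(-1 + 148**2)**2) = 1/(28107*(-1/13340) - 14400/(-1 + 21904)**2) = 1/(-28107/13340 - 14400/(21903**2)) = 1/(-28107/13340 - 14400/479741409) = 1/(-28107/13340 - 14400*1/479741409) = 1/(-28107/13340 - 1600/53304601) = 1/(-1498253764307/711083377340) = -711083377340/1498253764307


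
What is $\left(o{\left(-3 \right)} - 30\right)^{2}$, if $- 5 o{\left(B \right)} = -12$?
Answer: $\frac{19044}{25} \approx 761.76$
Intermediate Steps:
$o{\left(B \right)} = \frac{12}{5}$ ($o{\left(B \right)} = \left(- \frac{1}{5}\right) \left(-12\right) = \frac{12}{5}$)
$\left(o{\left(-3 \right)} - 30\right)^{2} = \left(\frac{12}{5} - 30\right)^{2} = \left(- \frac{138}{5}\right)^{2} = \frac{19044}{25}$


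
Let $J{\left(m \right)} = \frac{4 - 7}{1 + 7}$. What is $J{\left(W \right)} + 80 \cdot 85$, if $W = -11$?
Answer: $\frac{54397}{8} \approx 6799.6$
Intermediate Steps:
$J{\left(m \right)} = - \frac{3}{8}$ ($J{\left(m \right)} = \frac{4 - 7}{8} = \left(4 - 7\right) \frac{1}{8} = \left(-3\right) \frac{1}{8} = - \frac{3}{8}$)
$J{\left(W \right)} + 80 \cdot 85 = - \frac{3}{8} + 80 \cdot 85 = - \frac{3}{8} + 6800 = \frac{54397}{8}$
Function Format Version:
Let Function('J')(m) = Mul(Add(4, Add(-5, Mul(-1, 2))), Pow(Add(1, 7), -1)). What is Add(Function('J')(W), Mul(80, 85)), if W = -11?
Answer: Rational(54397, 8) ≈ 6799.6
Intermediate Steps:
Function('J')(m) = Rational(-3, 8) (Function('J')(m) = Mul(Add(4, Add(-5, -2)), Pow(8, -1)) = Mul(Add(4, -7), Rational(1, 8)) = Mul(-3, Rational(1, 8)) = Rational(-3, 8))
Add(Function('J')(W), Mul(80, 85)) = Add(Rational(-3, 8), Mul(80, 85)) = Add(Rational(-3, 8), 6800) = Rational(54397, 8)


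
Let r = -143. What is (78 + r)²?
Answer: 4225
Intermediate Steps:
(78 + r)² = (78 - 143)² = (-65)² = 4225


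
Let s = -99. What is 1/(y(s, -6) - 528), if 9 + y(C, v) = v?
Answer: -1/543 ≈ -0.0018416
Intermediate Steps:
y(C, v) = -9 + v
1/(y(s, -6) - 528) = 1/((-9 - 6) - 528) = 1/(-15 - 528) = 1/(-543) = -1/543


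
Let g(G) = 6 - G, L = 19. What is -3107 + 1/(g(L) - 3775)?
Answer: -11769317/3788 ≈ -3107.0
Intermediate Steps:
-3107 + 1/(g(L) - 3775) = -3107 + 1/((6 - 1*19) - 3775) = -3107 + 1/((6 - 19) - 3775) = -3107 + 1/(-13 - 3775) = -3107 + 1/(-3788) = -3107 - 1/3788 = -11769317/3788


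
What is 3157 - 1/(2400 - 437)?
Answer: 6197190/1963 ≈ 3157.0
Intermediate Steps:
3157 - 1/(2400 - 437) = 3157 - 1/1963 = 6197190/1963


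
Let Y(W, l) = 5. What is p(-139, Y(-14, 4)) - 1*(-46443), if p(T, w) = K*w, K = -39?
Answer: 46248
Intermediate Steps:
p(T, w) = -39*w
p(-139, Y(-14, 4)) - 1*(-46443) = -39*5 - 1*(-46443) = -195 + 46443 = 46248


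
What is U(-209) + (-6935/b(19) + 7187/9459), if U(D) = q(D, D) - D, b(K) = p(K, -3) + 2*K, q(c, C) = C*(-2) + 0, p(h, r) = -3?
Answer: 28446227/66213 ≈ 429.62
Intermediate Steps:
q(c, C) = -2*C (q(c, C) = -2*C + 0 = -2*C)
b(K) = -3 + 2*K
U(D) = -3*D (U(D) = -2*D - D = -3*D)
U(-209) + (-6935/b(19) + 7187/9459) = -3*(-209) + (-6935/(-3 + 2*19) + 7187/9459) = 627 + (-6935/(-3 + 38) + 7187*(1/9459)) = 627 + (-6935/35 + 7187/9459) = 627 + (-6935*1/35 + 7187/9459) = 627 + (-1387/7 + 7187/9459) = 627 - 13069324/66213 = 28446227/66213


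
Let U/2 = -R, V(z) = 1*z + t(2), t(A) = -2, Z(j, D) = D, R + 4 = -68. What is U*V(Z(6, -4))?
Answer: -864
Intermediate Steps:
R = -72 (R = -4 - 68 = -72)
V(z) = -2 + z (V(z) = 1*z - 2 = z - 2 = -2 + z)
U = 144 (U = 2*(-1*(-72)) = 2*72 = 144)
U*V(Z(6, -4)) = 144*(-2 - 4) = 144*(-6) = -864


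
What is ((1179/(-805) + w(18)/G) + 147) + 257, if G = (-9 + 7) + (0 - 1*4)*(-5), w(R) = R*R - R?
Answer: 337726/805 ≈ 419.54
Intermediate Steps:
w(R) = R**2 - R
G = 18 (G = -2 + (0 - 4)*(-5) = -2 - 4*(-5) = -2 + 20 = 18)
((1179/(-805) + w(18)/G) + 147) + 257 = ((1179/(-805) + (18*(-1 + 18))/18) + 147) + 257 = ((1179*(-1/805) + (18*17)*(1/18)) + 147) + 257 = ((-1179/805 + 306*(1/18)) + 147) + 257 = ((-1179/805 + 17) + 147) + 257 = (12506/805 + 147) + 257 = 130841/805 + 257 = 337726/805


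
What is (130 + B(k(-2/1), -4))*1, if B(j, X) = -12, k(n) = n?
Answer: 118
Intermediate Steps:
(130 + B(k(-2/1), -4))*1 = (130 - 12)*1 = 118*1 = 118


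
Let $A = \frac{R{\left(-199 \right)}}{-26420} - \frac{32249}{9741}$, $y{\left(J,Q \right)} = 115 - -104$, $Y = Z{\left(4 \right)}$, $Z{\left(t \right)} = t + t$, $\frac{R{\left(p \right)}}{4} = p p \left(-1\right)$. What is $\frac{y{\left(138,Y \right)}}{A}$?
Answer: $\frac{828841635}{10161688} \approx 81.565$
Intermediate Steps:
$R{\left(p \right)} = - 4 p^{2}$ ($R{\left(p \right)} = 4 p p \left(-1\right) = 4 p^{2} \left(-1\right) = 4 \left(- p^{2}\right) = - 4 p^{2}$)
$Z{\left(t \right)} = 2 t$
$Y = 8$ ($Y = 2 \cdot 4 = 8$)
$y{\left(J,Q \right)} = 219$ ($y{\left(J,Q \right)} = 115 + 104 = 219$)
$A = \frac{10161688}{3784665}$ ($A = \frac{\left(-4\right) \left(-199\right)^{2}}{-26420} - \frac{32249}{9741} = \left(-4\right) 39601 \left(- \frac{1}{26420}\right) - \frac{1897}{573} = \left(-158404\right) \left(- \frac{1}{26420}\right) - \frac{1897}{573} = \frac{39601}{6605} - \frac{1897}{573} = \frac{10161688}{3784665} \approx 2.685$)
$\frac{y{\left(138,Y \right)}}{A} = \frac{219}{\frac{10161688}{3784665}} = 219 \cdot \frac{3784665}{10161688} = \frac{828841635}{10161688}$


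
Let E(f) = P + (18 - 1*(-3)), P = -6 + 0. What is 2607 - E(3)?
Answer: 2592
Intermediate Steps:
P = -6
E(f) = 15 (E(f) = -6 + (18 - 1*(-3)) = -6 + (18 + 3) = -6 + 21 = 15)
2607 - E(3) = 2607 - 1*15 = 2607 - 15 = 2592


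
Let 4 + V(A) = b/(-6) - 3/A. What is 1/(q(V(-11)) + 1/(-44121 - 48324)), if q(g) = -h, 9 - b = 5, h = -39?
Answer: 92445/3605354 ≈ 0.025641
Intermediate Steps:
b = 4 (b = 9 - 1*5 = 9 - 5 = 4)
V(A) = -14/3 - 3/A (V(A) = -4 + (4/(-6) - 3/A) = -4 + (4*(-⅙) - 3/A) = -4 + (-⅔ - 3/A) = -14/3 - 3/A)
q(g) = 39 (q(g) = -1*(-39) = 39)
1/(q(V(-11)) + 1/(-44121 - 48324)) = 1/(39 + 1/(-44121 - 48324)) = 1/(39 + 1/(-92445)) = 1/(39 - 1/92445) = 1/(3605354/92445) = 92445/3605354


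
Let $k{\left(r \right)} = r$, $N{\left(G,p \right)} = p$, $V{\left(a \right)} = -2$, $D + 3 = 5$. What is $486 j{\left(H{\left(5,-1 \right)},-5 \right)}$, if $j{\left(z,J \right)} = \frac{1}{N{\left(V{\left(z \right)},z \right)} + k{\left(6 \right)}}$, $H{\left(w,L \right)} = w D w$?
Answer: $\frac{243}{28} \approx 8.6786$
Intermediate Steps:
$D = 2$ ($D = -3 + 5 = 2$)
$H{\left(w,L \right)} = 2 w^{2}$ ($H{\left(w,L \right)} = w 2 w = 2 w w = 2 w^{2}$)
$j{\left(z,J \right)} = \frac{1}{6 + z}$ ($j{\left(z,J \right)} = \frac{1}{z + 6} = \frac{1}{6 + z}$)
$486 j{\left(H{\left(5,-1 \right)},-5 \right)} = \frac{486}{6 + 2 \cdot 5^{2}} = \frac{486}{6 + 2 \cdot 25} = \frac{486}{6 + 50} = \frac{486}{56} = 486 \cdot \frac{1}{56} = \frac{243}{28}$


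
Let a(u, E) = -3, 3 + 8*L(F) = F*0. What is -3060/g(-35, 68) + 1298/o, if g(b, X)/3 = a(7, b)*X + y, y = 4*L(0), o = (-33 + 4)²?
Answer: 749706/115217 ≈ 6.5069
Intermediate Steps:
o = 841 (o = (-29)² = 841)
L(F) = -3/8 (L(F) = -3/8 + (F*0)/8 = -3/8 + (⅛)*0 = -3/8 + 0 = -3/8)
y = -3/2 (y = 4*(-3/8) = -3/2 ≈ -1.5000)
g(b, X) = -9/2 - 9*X (g(b, X) = 3*(-3*X - 3/2) = 3*(-3/2 - 3*X) = -9/2 - 9*X)
-3060/g(-35, 68) + 1298/o = -3060/(-9/2 - 9*68) + 1298/841 = -3060/(-9/2 - 612) + 1298*(1/841) = -3060/(-1233/2) + 1298/841 = -3060*(-2/1233) + 1298/841 = 680/137 + 1298/841 = 749706/115217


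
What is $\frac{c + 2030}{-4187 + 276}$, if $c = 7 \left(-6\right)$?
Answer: $- \frac{1988}{3911} \approx -0.50831$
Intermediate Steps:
$c = -42$
$\frac{c + 2030}{-4187 + 276} = \frac{-42 + 2030}{-4187 + 276} = \frac{1988}{-3911} = 1988 \left(- \frac{1}{3911}\right) = - \frac{1988}{3911}$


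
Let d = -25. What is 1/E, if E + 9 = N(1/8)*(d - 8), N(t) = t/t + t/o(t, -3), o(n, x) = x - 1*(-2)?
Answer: -8/303 ≈ -0.026403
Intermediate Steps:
o(n, x) = 2 + x (o(n, x) = x + 2 = 2 + x)
N(t) = 1 - t (N(t) = t/t + t/(2 - 3) = 1 + t/(-1) = 1 + t*(-1) = 1 - t)
E = -303/8 (E = -9 + (1 - 1/8)*(-25 - 8) = -9 + (1 - 1*1/8)*(-33) = -9 + (1 - 1/8)*(-33) = -9 + (7/8)*(-33) = -9 - 231/8 = -303/8 ≈ -37.875)
1/E = 1/(-303/8) = -8/303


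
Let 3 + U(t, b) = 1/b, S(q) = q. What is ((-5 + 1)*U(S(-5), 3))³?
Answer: 32768/27 ≈ 1213.6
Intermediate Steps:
U(t, b) = -3 + 1/b
((-5 + 1)*U(S(-5), 3))³ = ((-5 + 1)*(-3 + 1/3))³ = (-4*(-3 + ⅓))³ = (-4*(-8/3))³ = (32/3)³ = 32768/27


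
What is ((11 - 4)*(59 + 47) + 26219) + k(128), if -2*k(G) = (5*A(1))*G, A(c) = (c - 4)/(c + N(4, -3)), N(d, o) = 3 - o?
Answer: 189687/7 ≈ 27098.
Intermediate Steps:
A(c) = (-4 + c)/(6 + c) (A(c) = (c - 4)/(c + (3 - 1*(-3))) = (-4 + c)/(c + (3 + 3)) = (-4 + c)/(c + 6) = (-4 + c)/(6 + c))
k(G) = 15*G/14 (k(G) = -5*((-4 + 1)/(6 + 1))*G/2 = -5*(-3/7)*G/2 = -(-15)*G/14 = 15*G/14)
((11 - 4)*(59 + 47) + 26219) + k(128) = ((11 - 4)*(59 + 47) + 26219) + (15/14)*128 = (7*106 + 26219) + 960/7 = (742 + 26219) + 960/7 = 26961 + 960/7 = 189687/7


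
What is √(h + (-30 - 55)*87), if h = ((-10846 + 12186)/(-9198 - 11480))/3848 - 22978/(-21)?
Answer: I*√114485371093924233/4262622 ≈ 79.378*I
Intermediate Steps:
h = 65297684539/59676708 (h = (1340/(-20678))*(1/3848) - 22978*(-1/21) = (1340*(-1/20678))*(1/3848) + 22978/21 = -670/10339*1/3848 + 22978/21 = -335/19892236 + 22978/21 = 65297684539/59676708 ≈ 1094.2)
√(h + (-30 - 55)*87) = √(65297684539/59676708 + (-30 - 55)*87) = √(65297684539/59676708 - 85*87) = √(65297684539/59676708 - 7395) = √(-376011571121/59676708) = I*√114485371093924233/4262622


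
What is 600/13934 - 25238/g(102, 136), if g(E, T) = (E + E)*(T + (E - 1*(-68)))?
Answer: -78552973/217454004 ≈ -0.36124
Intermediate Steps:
g(E, T) = 2*E*(68 + E + T) (g(E, T) = (2*E)*(T + (E + 68)) = (2*E)*(T + (68 + E)) = (2*E)*(68 + E + T) = 2*E*(68 + E + T))
600/13934 - 25238/g(102, 136) = 600/13934 - 25238*1/(204*(68 + 102 + 136)) = 600*(1/13934) - 25238/(2*102*306) = 300/6967 - 25238/62424 = 300/6967 - 25238*1/62424 = 300/6967 - 12619/31212 = -78552973/217454004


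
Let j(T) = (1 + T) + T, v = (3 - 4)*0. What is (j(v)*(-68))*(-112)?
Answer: 7616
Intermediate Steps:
v = 0 (v = -1*0 = 0)
j(T) = 1 + 2*T
(j(v)*(-68))*(-112) = ((1 + 2*0)*(-68))*(-112) = ((1 + 0)*(-68))*(-112) = (1*(-68))*(-112) = -68*(-112) = 7616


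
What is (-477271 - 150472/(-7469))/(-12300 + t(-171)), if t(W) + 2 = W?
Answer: 509226661/13308691 ≈ 38.263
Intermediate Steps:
t(W) = -2 + W
(-477271 - 150472/(-7469))/(-12300 + t(-171)) = (-477271 - 150472/(-7469))/(-12300 + (-2 - 171)) = (-477271 - 150472*(-1/7469))/(-12300 - 173) = (-477271 + 21496/1067)/(-12473) = -509226661/1067*(-1/12473) = 509226661/13308691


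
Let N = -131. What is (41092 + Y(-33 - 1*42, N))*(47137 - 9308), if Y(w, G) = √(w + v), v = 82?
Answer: 1554469268 + 37829*√7 ≈ 1.5546e+9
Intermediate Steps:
Y(w, G) = √(82 + w) (Y(w, G) = √(w + 82) = √(82 + w))
(41092 + Y(-33 - 1*42, N))*(47137 - 9308) = (41092 + √(82 + (-33 - 1*42)))*(47137 - 9308) = (41092 + √(82 + (-33 - 42)))*37829 = (41092 + √(82 - 75))*37829 = (41092 + √7)*37829 = 1554469268 + 37829*√7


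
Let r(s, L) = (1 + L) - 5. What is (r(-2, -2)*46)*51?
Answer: -14076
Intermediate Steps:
r(s, L) = -4 + L
(r(-2, -2)*46)*51 = ((-4 - 2)*46)*51 = -6*46*51 = -276*51 = -14076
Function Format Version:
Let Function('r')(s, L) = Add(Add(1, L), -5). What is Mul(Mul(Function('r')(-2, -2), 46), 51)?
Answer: -14076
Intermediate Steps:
Function('r')(s, L) = Add(-4, L)
Mul(Mul(Function('r')(-2, -2), 46), 51) = Mul(Mul(Add(-4, -2), 46), 51) = Mul(Mul(-6, 46), 51) = Mul(-276, 51) = -14076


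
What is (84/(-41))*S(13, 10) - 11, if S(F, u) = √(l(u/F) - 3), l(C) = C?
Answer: -11 - 84*I*√377/533 ≈ -11.0 - 3.06*I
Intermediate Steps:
S(F, u) = √(-3 + u/F) (S(F, u) = √(u/F - 3) = √(-3 + u/F))
(84/(-41))*S(13, 10) - 11 = (84/(-41))*√(-3 + 10/13) - 11 = (84*(-1/41))*√(-3 + 10*(1/13)) - 11 = -84*√(-3 + 10/13)/41 - 11 = -84*I*√377/533 - 11 = -11 - 84*I*√377/533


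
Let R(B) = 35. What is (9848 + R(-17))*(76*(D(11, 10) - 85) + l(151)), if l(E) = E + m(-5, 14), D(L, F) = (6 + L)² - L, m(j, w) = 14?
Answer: 146594539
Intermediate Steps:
l(E) = 14 + E (l(E) = E + 14 = 14 + E)
(9848 + R(-17))*(76*(D(11, 10) - 85) + l(151)) = (9848 + 35)*(76*(((6 + 11)² - 1*11) - 85) + (14 + 151)) = 9883*(76*((17² - 11) - 85) + 165) = 9883*(76*((289 - 11) - 85) + 165) = 9883*(76*(278 - 85) + 165) = 9883*(76*193 + 165) = 9883*(14668 + 165) = 9883*14833 = 146594539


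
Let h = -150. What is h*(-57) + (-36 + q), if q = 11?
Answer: 8525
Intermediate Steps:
h*(-57) + (-36 + q) = -150*(-57) + (-36 + 11) = 8550 - 25 = 8525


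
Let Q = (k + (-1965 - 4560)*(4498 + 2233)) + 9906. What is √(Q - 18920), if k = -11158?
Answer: I*√43939947 ≈ 6628.7*I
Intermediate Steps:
Q = -43921027 (Q = (-11158 + (-1965 - 4560)*(4498 + 2233)) + 9906 = (-11158 - 6525*6731) + 9906 = (-11158 - 43919775) + 9906 = -43930933 + 9906 = -43921027)
√(Q - 18920) = √(-43921027 - 18920) = √(-43939947) = I*√43939947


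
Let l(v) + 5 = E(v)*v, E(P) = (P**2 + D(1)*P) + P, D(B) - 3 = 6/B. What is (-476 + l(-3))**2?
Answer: 174724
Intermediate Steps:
D(B) = 3 + 6/B
E(P) = P**2 + 10*P (E(P) = (P**2 + (3 + 6/1)*P) + P = (P**2 + (3 + 6*1)*P) + P = (P**2 + (3 + 6)*P) + P = (P**2 + 9*P) + P = P**2 + 10*P)
l(v) = -5 + v**2*(10 + v) (l(v) = -5 + (v*(10 + v))*v = -5 + v**2*(10 + v))
(-476 + l(-3))**2 = (-476 + (-5 + (-3)**2*(10 - 3)))**2 = (-476 + (-5 + 9*7))**2 = (-476 + (-5 + 63))**2 = (-476 + 58)**2 = (-418)**2 = 174724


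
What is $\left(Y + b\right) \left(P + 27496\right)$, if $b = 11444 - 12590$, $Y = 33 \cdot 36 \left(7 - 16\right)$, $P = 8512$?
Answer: $-426262704$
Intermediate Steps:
$Y = -10692$ ($Y = 1188 \left(-9\right) = -10692$)
$b = -1146$
$\left(Y + b\right) \left(P + 27496\right) = \left(-10692 - 1146\right) \left(8512 + 27496\right) = \left(-11838\right) 36008 = -426262704$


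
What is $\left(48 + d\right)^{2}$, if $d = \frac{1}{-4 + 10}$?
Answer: $\frac{83521}{36} \approx 2320.0$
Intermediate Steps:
$d = \frac{1}{6} \approx 0.16667$
$\left(48 + d\right)^{2} = \left(48 + \frac{1}{6}\right)^{2} = \left(\frac{289}{6}\right)^{2} = \frac{83521}{36}$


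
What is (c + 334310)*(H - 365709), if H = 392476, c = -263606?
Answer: 1892533968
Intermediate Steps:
(c + 334310)*(H - 365709) = (-263606 + 334310)*(392476 - 365709) = 70704*26767 = 1892533968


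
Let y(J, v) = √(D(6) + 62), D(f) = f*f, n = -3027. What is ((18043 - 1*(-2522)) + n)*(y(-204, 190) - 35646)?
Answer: -625159548 + 122766*√2 ≈ -6.2499e+8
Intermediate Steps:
D(f) = f²
y(J, v) = 7*√2 (y(J, v) = √(6² + 62) = √(36 + 62) = √98 = 7*√2)
((18043 - 1*(-2522)) + n)*(y(-204, 190) - 35646) = ((18043 - 1*(-2522)) - 3027)*(7*√2 - 35646) = ((18043 + 2522) - 3027)*(-35646 + 7*√2) = (20565 - 3027)*(-35646 + 7*√2) = 17538*(-35646 + 7*√2) = -625159548 + 122766*√2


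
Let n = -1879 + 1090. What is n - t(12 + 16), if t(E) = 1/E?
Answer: -22093/28 ≈ -789.04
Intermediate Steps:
n = -789
n - t(12 + 16) = -789 - 1/(12 + 16) = -789 - 1/28 = -22093/28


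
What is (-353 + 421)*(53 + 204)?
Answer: 17476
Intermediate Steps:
(-353 + 421)*(53 + 204) = 68*257 = 17476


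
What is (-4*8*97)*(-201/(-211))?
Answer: -623904/211 ≈ -2956.9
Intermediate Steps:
(-4*8*97)*(-201/(-211)) = (-32*97)*(-201*(-1/211)) = -3104*201/211 = -623904/211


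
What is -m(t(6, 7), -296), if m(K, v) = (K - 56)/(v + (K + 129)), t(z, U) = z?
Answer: -50/161 ≈ -0.31056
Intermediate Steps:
m(K, v) = (-56 + K)/(129 + K + v) (m(K, v) = (-56 + K)/(v + (129 + K)) = (-56 + K)/(129 + K + v))
-m(t(6, 7), -296) = -(-56 + 6)/(129 + 6 - 296) = -(-50)/(-161) = -(-1)*(-50)/161 = -1*50/161 = -50/161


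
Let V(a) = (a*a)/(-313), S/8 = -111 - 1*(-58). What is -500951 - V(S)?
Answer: -156617887/313 ≈ -5.0038e+5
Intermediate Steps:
S = -424 (S = 8*(-111 - 1*(-58)) = 8*(-111 + 58) = 8*(-53) = -424)
V(a) = -a²/313 (V(a) = a²*(-1/313) = -a²/313)
-500951 - V(S) = -500951 - (-1)*(-424)²/313 = -500951 - (-1)*179776/313 = -500951 - 1*(-179776/313) = -500951 + 179776/313 = -156617887/313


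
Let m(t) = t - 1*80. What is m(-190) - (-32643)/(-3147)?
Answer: -294111/1049 ≈ -280.37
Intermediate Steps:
m(t) = -80 + t (m(t) = t - 80 = -80 + t)
m(-190) - (-32643)/(-3147) = (-80 - 190) - (-32643)/(-3147) = -270 - (-32643)*(-1)/3147 = -270 - 1*10881/1049 = -270 - 10881/1049 = -294111/1049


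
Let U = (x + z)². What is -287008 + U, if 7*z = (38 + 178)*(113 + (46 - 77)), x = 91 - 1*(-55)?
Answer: 336899364/49 ≈ 6.8755e+6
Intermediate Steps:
x = 146 (x = 91 + 55 = 146)
z = 17712/7 (z = ((38 + 178)*(113 + (46 - 77)))/7 = (216*(113 - 31))/7 = (216*82)/7 = (⅐)*17712 = 17712/7 ≈ 2530.3)
U = 350962756/49 (U = (146 + 17712/7)² = (18734/7)² = 350962756/49 ≈ 7.1625e+6)
-287008 + U = -287008 + 350962756/49 = 336899364/49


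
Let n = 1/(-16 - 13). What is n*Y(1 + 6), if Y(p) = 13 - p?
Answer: -6/29 ≈ -0.20690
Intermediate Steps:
n = -1/29 (n = 1/(-29) = -1/29 ≈ -0.034483)
n*Y(1 + 6) = -(13 - (1 + 6))/29 = -(13 - 1*7)/29 = -(13 - 7)/29 = -1/29*6 = -6/29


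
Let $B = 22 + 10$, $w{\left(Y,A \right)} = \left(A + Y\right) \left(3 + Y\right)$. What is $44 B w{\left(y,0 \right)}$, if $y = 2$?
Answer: $14080$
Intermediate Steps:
$w{\left(Y,A \right)} = \left(3 + Y\right) \left(A + Y\right)$
$B = 32$
$44 B w{\left(y,0 \right)} = 44 \cdot 32 \left(2^{2} + 3 \cdot 0 + 3 \cdot 2 + 0 \cdot 2\right) = 1408 \left(4 + 0 + 6 + 0\right) = 1408 \cdot 10 = 14080$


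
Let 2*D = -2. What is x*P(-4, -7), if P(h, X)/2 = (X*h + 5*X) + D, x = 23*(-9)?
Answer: 3312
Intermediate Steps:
D = -1 (D = (½)*(-2) = -1)
x = -207
P(h, X) = -2 + 10*X + 2*X*h (P(h, X) = 2*((X*h + 5*X) - 1) = 2*((5*X + X*h) - 1) = 2*(-1 + 5*X + X*h) = -2 + 10*X + 2*X*h)
x*P(-4, -7) = -207*(-2 + 10*(-7) + 2*(-7)*(-4)) = -207*(-2 - 70 + 56) = -207*(-16) = 3312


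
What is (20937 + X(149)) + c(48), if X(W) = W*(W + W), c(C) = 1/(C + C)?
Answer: 6272545/96 ≈ 65339.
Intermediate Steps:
c(C) = 1/(2*C)
X(W) = 2*W² (X(W) = W*(2*W) = 2*W²)
(20937 + X(149)) + c(48) = (20937 + 2*149²) + (½)/48 = (20937 + 2*22201) + (½)*(1/48) = (20937 + 44402) + 1/96 = 65339 + 1/96 = 6272545/96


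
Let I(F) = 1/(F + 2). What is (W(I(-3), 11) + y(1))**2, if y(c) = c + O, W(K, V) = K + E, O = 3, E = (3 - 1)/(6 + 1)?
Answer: 529/49 ≈ 10.796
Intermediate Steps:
E = 2/7 ≈ 0.28571
I(F) = 1/(2 + F)
W(K, V) = 2/7 + K (W(K, V) = K + 2/7 = 2/7 + K)
y(c) = 3 + c (y(c) = c + 3 = 3 + c)
(W(I(-3), 11) + y(1))**2 = ((2/7 + 1/(2 - 3)) + (3 + 1))**2 = ((2/7 + 1/(-1)) + 4)**2 = ((2/7 - 1) + 4)**2 = (-5/7 + 4)**2 = (23/7)**2 = 529/49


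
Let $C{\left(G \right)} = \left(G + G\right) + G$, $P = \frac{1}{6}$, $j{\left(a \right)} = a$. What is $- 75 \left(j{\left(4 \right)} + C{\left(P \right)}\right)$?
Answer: $- \frac{675}{2} \approx -337.5$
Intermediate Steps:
$P = \frac{1}{6} \approx 0.16667$
$C{\left(G \right)} = 3 G$ ($C{\left(G \right)} = 2 G + G = 3 G$)
$- 75 \left(j{\left(4 \right)} + C{\left(P \right)}\right) = - 75 \left(4 + 3 \cdot \frac{1}{6}\right) = - 75 \left(4 + \frac{1}{2}\right) = \left(-75\right) \frac{9}{2} = - \frac{675}{2}$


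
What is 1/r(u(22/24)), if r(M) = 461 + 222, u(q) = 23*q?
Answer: 1/683 ≈ 0.0014641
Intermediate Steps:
r(M) = 683
1/r(u(22/24)) = 1/683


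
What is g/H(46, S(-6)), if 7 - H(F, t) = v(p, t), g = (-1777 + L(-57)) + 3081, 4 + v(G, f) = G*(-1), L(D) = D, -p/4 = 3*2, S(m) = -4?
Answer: -1247/13 ≈ -95.923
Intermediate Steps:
p = -24 (p = -12*2 = -4*6 = -24)
v(G, f) = -4 - G (v(G, f) = -4 + G*(-1) = -4 - G)
g = 1247 (g = (-1777 - 57) + 3081 = -1834 + 3081 = 1247)
H(F, t) = -13 (H(F, t) = 7 - (-4 - 1*(-24)) = 7 - (-4 + 24) = 7 - 1*20 = 7 - 20 = -13)
g/H(46, S(-6)) = 1247/(-13) = 1247*(-1/13) = -1247/13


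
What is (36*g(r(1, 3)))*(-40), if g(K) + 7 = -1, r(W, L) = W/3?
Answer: 11520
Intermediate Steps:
r(W, L) = W/3 (r(W, L) = W*(⅓) = W/3)
g(K) = -8 (g(K) = -7 - 1 = -8)
(36*g(r(1, 3)))*(-40) = (36*(-8))*(-40) = -288*(-40) = 11520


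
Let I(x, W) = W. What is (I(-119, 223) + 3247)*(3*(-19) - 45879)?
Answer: -159397920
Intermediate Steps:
(I(-119, 223) + 3247)*(3*(-19) - 45879) = (223 + 3247)*(3*(-19) - 45879) = 3470*(-57 - 45879) = 3470*(-45936) = -159397920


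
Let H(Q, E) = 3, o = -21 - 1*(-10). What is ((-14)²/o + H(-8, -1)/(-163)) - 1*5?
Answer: -40946/1793 ≈ -22.837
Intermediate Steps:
o = -11 (o = -21 + 10 = -11)
((-14)²/o + H(-8, -1)/(-163)) - 1*5 = ((-14)²/(-11) + 3/(-163)) - 1*5 = (196*(-1/11) + 3*(-1/163)) - 5 = (-196/11 - 3/163) - 5 = -31981/1793 - 5 = -40946/1793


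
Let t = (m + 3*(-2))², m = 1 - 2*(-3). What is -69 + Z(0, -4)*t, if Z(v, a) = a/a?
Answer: -68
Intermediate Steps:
Z(v, a) = 1
m = 7 (m = 1 + 6 = 7)
t = 1 (t = (7 + 3*(-2))² = (7 - 6)² = 1² = 1)
-69 + Z(0, -4)*t = -69 + 1*1 = -69 + 1 = -68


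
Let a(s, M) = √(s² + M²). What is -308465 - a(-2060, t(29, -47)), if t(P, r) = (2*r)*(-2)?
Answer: -308465 - 4*√267434 ≈ -3.1053e+5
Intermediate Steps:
t(P, r) = -4*r
a(s, M) = √(M² + s²)
-308465 - a(-2060, t(29, -47)) = -308465 - √((-4*(-47))² + (-2060)²) = -308465 - √(188² + 4243600) = -308465 - √(35344 + 4243600) = -308465 - √4278944 = -308465 - 4*√267434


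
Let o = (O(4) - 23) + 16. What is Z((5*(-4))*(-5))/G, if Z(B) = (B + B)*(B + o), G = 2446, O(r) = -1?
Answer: 9200/1223 ≈ 7.5225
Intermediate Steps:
o = -8 (o = (-1 - 23) + 16 = -24 + 16 = -8)
Z(B) = 2*B*(-8 + B) (Z(B) = (B + B)*(B - 8) = (2*B)*(-8 + B) = 2*B*(-8 + B))
Z((5*(-4))*(-5))/G = (2*((5*(-4))*(-5))*(-8 + (5*(-4))*(-5)))/2446 = (2*(-20*(-5))*(-8 - 20*(-5)))*(1/2446) = (2*100*(-8 + 100))*(1/2446) = (2*100*92)*(1/2446) = 18400*(1/2446) = 9200/1223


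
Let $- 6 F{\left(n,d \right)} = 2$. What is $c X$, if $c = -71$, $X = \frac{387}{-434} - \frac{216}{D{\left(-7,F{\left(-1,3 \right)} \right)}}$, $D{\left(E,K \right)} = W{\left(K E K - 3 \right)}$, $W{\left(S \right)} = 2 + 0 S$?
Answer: $\frac{3355389}{434} \approx 7731.3$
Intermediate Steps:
$W{\left(S \right)} = 2$ ($W{\left(S \right)} = 2 + 0 = 2$)
$F{\left(n,d \right)} = - \frac{1}{3}$ ($F{\left(n,d \right)} = \left(- \frac{1}{6}\right) 2 = - \frac{1}{3}$)
$D{\left(E,K \right)} = 2$
$X = - \frac{47259}{434}$ ($X = \frac{387}{-434} - \frac{216}{2} = 387 \left(- \frac{1}{434}\right) - 108 = - \frac{387}{434} - 108 = - \frac{47259}{434} \approx -108.89$)
$c X = \left(-71\right) \left(- \frac{47259}{434}\right) = \frac{3355389}{434}$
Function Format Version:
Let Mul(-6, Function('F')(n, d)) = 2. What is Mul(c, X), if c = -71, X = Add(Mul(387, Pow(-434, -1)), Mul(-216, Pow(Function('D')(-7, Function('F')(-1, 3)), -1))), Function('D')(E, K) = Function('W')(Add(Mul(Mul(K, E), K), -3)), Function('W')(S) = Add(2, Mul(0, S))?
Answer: Rational(3355389, 434) ≈ 7731.3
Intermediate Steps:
Function('W')(S) = 2 (Function('W')(S) = Add(2, 0) = 2)
Function('F')(n, d) = Rational(-1, 3) (Function('F')(n, d) = Mul(Rational(-1, 6), 2) = Rational(-1, 3))
Function('D')(E, K) = 2
X = Rational(-47259, 434) (X = Add(Mul(387, Pow(-434, -1)), Mul(-216, Pow(2, -1))) = Add(Mul(387, Rational(-1, 434)), Mul(-216, Rational(1, 2))) = Add(Rational(-387, 434), -108) = Rational(-47259, 434) ≈ -108.89)
Mul(c, X) = Mul(-71, Rational(-47259, 434)) = Rational(3355389, 434)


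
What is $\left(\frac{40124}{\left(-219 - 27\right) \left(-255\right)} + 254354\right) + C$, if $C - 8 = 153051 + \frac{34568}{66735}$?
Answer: $\frac{6316860771559}{15504765} \approx 4.0741 \cdot 10^{5}$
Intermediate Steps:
$C = \frac{10214426933}{66735}$ ($C = 8 + \left(153051 + \frac{34568}{66735}\right) = 8 + \frac{10213893053}{66735} = \frac{10214426933}{66735} \approx 1.5306 \cdot 10^{5}$)
$\left(\frac{40124}{\left(-219 - 27\right) \left(-255\right)} + 254354\right) + C = \left(\frac{40124}{\left(-219 - 27\right) \left(-255\right)} + 254354\right) + \frac{10214426933}{66735} = \left(\frac{40124}{\left(-246\right) \left(-255\right)} + 254354\right) + \frac{10214426933}{66735} = \left(\frac{40124}{62730} + 254354\right) + \frac{10214426933}{66735} = \left(40124 \cdot \frac{1}{62730} + 254354\right) + \frac{10214426933}{66735} = \left(\frac{20062}{31365} + 254354\right) + \frac{10214426933}{66735} = \frac{7977833272}{31365} + \frac{10214426933}{66735} = \frac{6316860771559}{15504765}$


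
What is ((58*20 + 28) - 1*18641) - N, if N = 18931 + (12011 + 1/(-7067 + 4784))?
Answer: -110485784/2283 ≈ -48395.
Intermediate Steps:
N = 70640585/2283 (N = 18931 + (12011 + 1/(-2283)) = 18931 + (12011 - 1/2283) = 18931 + 27421112/2283 = 70640585/2283 ≈ 30942.)
((58*20 + 28) - 1*18641) - N = ((58*20 + 28) - 1*18641) - 1*70640585/2283 = ((1160 + 28) - 18641) - 70640585/2283 = (1188 - 18641) - 70640585/2283 = -17453 - 70640585/2283 = -110485784/2283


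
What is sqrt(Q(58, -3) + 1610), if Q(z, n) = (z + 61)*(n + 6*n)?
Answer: I*sqrt(889) ≈ 29.816*I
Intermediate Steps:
Q(z, n) = 7*n*(61 + z) (Q(z, n) = (61 + z)*(7*n) = 7*n*(61 + z))
sqrt(Q(58, -3) + 1610) = sqrt(7*(-3)*(61 + 58) + 1610) = sqrt(7*(-3)*119 + 1610) = sqrt(-2499 + 1610) = sqrt(-889) = I*sqrt(889)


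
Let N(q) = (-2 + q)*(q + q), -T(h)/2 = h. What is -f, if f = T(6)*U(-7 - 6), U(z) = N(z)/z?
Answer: -360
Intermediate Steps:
T(h) = -2*h
N(q) = 2*q*(-2 + q) (N(q) = (-2 + q)*(2*q) = 2*q*(-2 + q))
U(z) = -4 + 2*z (U(z) = (2*z*(-2 + z))/z = -4 + 2*z)
f = 360 (f = (-2*6)*(-4 + 2*(-7 - 6)) = -12*(-4 + 2*(-13)) = -12*(-4 - 26) = -12*(-30) = 360)
-f = -1*360 = -360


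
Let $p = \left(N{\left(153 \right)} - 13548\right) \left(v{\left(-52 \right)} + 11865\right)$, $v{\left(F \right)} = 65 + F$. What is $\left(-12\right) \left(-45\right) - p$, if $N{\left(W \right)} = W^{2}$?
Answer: $-117128418$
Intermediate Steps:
$p = 117128958$ ($p = \left(153^{2} - 13548\right) \left(\left(65 - 52\right) + 11865\right) = \left(23409 - 13548\right) \left(13 + 11865\right) = 9861 \cdot 11878 = 117128958$)
$\left(-12\right) \left(-45\right) - p = \left(-12\right) \left(-45\right) - 117128958 = 540 - 117128958 = -117128418$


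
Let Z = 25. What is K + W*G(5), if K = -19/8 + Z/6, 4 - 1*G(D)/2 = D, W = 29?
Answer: -1349/24 ≈ -56.208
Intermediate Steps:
G(D) = 8 - 2*D
K = 43/24 (K = -19/8 + 25/6 = 43/24 ≈ 1.7917)
K + W*G(5) = 43/24 + 29*(8 - 2*5) = 43/24 + 29*(8 - 10) = 43/24 + 29*(-2) = 43/24 - 58 = -1349/24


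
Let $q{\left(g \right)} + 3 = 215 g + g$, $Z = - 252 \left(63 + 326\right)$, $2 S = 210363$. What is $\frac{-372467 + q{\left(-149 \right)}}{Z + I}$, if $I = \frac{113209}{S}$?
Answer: $\frac{42562114701}{10310618873} \approx 4.128$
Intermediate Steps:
$S = \frac{210363}{2}$ ($S = \frac{1}{2} \cdot 210363 = \frac{210363}{2} \approx 1.0518 \cdot 10^{5}$)
$Z = -98028$ ($Z = \left(-252\right) 389 = -98028$)
$q{\left(g \right)} = -3 + 216 g$ ($q{\left(g \right)} = -3 + \left(215 g + g\right) = -3 + 216 g$)
$I = \frac{226418}{210363}$ ($I = \frac{113209}{\frac{210363}{2}} = 113209 \cdot \frac{2}{210363} = \frac{226418}{210363} \approx 1.0763$)
$\frac{-372467 + q{\left(-149 \right)}}{Z + I} = \frac{-372467 + \left(-3 + 216 \left(-149\right)\right)}{-98028 + \frac{226418}{210363}} = \frac{-372467 - 32187}{- \frac{20621237746}{210363}} = \left(-372467 - 32187\right) \left(- \frac{210363}{20621237746}\right) = \left(-404654\right) \left(- \frac{210363}{20621237746}\right) = \frac{42562114701}{10310618873}$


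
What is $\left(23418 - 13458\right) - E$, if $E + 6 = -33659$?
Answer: $43625$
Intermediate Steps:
$E = -33665$ ($E = -6 - 33659 = -33665$)
$\left(23418 - 13458\right) - E = \left(23418 - 13458\right) - -33665 = 9960 + 33665 = 43625$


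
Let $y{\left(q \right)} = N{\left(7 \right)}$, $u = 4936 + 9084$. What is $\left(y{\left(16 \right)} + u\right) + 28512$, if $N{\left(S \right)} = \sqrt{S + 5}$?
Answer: $42532 + 2 \sqrt{3} \approx 42535.0$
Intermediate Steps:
$u = 14020$
$N{\left(S \right)} = \sqrt{5 + S}$
$y{\left(q \right)} = 2 \sqrt{3}$ ($y{\left(q \right)} = \sqrt{5 + 7} = \sqrt{12} = 2 \sqrt{3}$)
$\left(y{\left(16 \right)} + u\right) + 28512 = \left(2 \sqrt{3} + 14020\right) + 28512 = \left(14020 + 2 \sqrt{3}\right) + 28512 = 42532 + 2 \sqrt{3}$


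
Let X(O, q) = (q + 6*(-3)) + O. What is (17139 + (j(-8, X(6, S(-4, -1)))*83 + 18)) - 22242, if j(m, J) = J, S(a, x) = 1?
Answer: -5998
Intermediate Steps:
X(O, q) = -18 + O + q (X(O, q) = (q - 18) + O = (-18 + q) + O = -18 + O + q)
(17139 + (j(-8, X(6, S(-4, -1)))*83 + 18)) - 22242 = (17139 + ((-18 + 6 + 1)*83 + 18)) - 22242 = (17139 + (-11*83 + 18)) - 22242 = (17139 + (-913 + 18)) - 22242 = (17139 - 895) - 22242 = 16244 - 22242 = -5998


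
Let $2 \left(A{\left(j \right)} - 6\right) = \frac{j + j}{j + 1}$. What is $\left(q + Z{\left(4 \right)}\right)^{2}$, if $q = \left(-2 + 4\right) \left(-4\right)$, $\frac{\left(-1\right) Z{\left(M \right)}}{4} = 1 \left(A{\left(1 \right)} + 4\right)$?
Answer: $2500$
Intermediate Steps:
$A{\left(j \right)} = 6 + \frac{j}{1 + j}$ ($A{\left(j \right)} = 6 + \frac{\left(j + j\right) \frac{1}{j + 1}}{2} = 6 + \frac{2 j \frac{1}{1 + j}}{2} = 6 + \frac{j}{1 + j}$)
$Z{\left(M \right)} = -42$ ($Z{\left(M \right)} = - 4 \cdot 1 \left(\frac{6 + 7 \cdot 1}{1 + 1} + 4\right) = - 4 \cdot 1 \left(\frac{6 + 7}{2} + 4\right) = - 4 \cdot 1 \left(\frac{1}{2} \cdot 13 + 4\right) = - 4 \cdot 1 \left(\frac{13}{2} + 4\right) = - 4 \cdot 1 \cdot \frac{21}{2} = \left(-4\right) \frac{21}{2} = -42$)
$q = -8$ ($q = 2 \left(-4\right) = -8$)
$\left(q + Z{\left(4 \right)}\right)^{2} = \left(-8 - 42\right)^{2} = \left(-50\right)^{2} = 2500$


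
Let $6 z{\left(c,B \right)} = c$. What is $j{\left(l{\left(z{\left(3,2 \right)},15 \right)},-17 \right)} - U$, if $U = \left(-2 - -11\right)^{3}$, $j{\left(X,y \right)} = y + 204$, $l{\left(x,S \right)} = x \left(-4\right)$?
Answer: $-542$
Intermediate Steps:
$z{\left(c,B \right)} = \frac{c}{6}$
$l{\left(x,S \right)} = - 4 x$
$j{\left(X,y \right)} = 204 + y$
$U = 729$ ($U = \left(-2 + 11\right)^{3} = 9^{3} = 729$)
$j{\left(l{\left(z{\left(3,2 \right)},15 \right)},-17 \right)} - U = \left(204 - 17\right) - 729 = 187 - 729 = -542$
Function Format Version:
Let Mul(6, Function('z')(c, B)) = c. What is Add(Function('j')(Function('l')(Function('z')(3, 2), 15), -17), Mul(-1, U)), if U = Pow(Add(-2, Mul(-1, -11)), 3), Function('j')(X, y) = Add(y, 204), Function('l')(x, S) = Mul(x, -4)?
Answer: -542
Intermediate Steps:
Function('z')(c, B) = Mul(Rational(1, 6), c)
Function('l')(x, S) = Mul(-4, x)
Function('j')(X, y) = Add(204, y)
U = 729 (U = Pow(Add(-2, 11), 3) = Pow(9, 3) = 729)
Add(Function('j')(Function('l')(Function('z')(3, 2), 15), -17), Mul(-1, U)) = Add(Add(204, -17), Mul(-1, 729)) = Add(187, -729) = -542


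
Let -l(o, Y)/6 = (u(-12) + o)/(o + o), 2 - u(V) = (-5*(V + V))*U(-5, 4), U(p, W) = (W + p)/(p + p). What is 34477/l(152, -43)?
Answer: -2620252/213 ≈ -12302.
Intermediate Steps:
U(p, W) = (W + p)/(2*p) (U(p, W) = (W + p)/((2*p)) = (W + p)*(1/(2*p)) = (W + p)/(2*p))
u(V) = 2 + V (u(V) = 2 - (-5*(V + V))*(½)*(4 - 5)/(-5) = 2 - (-10*V)*(½)*(-⅕)*(-1) = 2 - (-10*V)/10 = 2 - (-1)*V = 2 + V)
l(o, Y) = -3*(-10 + o)/o (l(o, Y) = -6*((2 - 12) + o)/(o + o) = -6*(-10 + o)/(2*o) = -6*(-10 + o)*1/(2*o) = -3*(-10 + o)/o)
34477/l(152, -43) = 34477/(-3 + 30/152) = 34477/(-3 + 30*(1/152)) = 34477/(-3 + 15/76) = 34477/(-213/76) = 34477*(-76/213) = -2620252/213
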